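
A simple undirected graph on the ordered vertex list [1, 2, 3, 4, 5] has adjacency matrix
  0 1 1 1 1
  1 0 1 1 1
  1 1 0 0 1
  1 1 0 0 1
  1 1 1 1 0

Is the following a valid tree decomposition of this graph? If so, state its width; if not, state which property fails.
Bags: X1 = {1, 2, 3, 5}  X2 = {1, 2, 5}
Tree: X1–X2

A tree decomposition must satisfy three properties: every vertex lies in some bag; for every edge, both endpoints lie together in some bag; and for every vertex, the bags containing it form a connected subtree. Here vertex 4 appears in no bag, so the decomposition is invalid.

No — vertex 4 appears in no bag.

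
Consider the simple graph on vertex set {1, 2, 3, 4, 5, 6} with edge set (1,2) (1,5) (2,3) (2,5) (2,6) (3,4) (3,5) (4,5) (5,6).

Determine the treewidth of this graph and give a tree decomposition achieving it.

Each bag holds 3 vertices, so the decomposition has width 2, which upper-bounds the treewidth. For the lower bound, the 3 vertices {1, 2, 5} are pairwise adjacent, and any tree decomposition puts a clique entirely inside one bag — forcing width ≥ 2. The upper and lower bounds meet at 2, so that is the treewidth.

Treewidth 2.
One optimal decomposition is:
Bags: B1 = {2, 3, 5}  B2 = {1, 2, 5}  B3 = {2, 5, 6}  B4 = {3, 4, 5}
Tree: B1–B2, B2–B3, B1–B4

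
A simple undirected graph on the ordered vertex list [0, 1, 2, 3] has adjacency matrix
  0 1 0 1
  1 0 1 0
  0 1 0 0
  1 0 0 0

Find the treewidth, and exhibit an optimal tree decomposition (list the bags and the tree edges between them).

Treewidth 1.
One such decomposition:
Bags: B1 = {1, 2}  B2 = {0, 1}  B3 = {0, 3}
Tree: B1–B2, B2–B3

Each bag holds 2 vertices, so the decomposition has width 1, which upper-bounds the treewidth. G has an edge, so its treewidth is at least 1. Combining the bounds, tw(G) = 1.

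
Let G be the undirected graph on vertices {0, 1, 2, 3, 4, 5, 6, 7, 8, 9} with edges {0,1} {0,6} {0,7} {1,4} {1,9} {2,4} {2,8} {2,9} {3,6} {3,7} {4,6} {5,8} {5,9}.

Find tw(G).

A width-2 tree decomposition is:
Bags: B1 = {3, 6, 7}  B2 = {0, 6, 7}  B3 = {0, 4, 6}  B4 = {0, 1, 4}  B5 = {1, 2, 4}  B6 = {1, 2, 9}  B7 = {2, 8, 9}  B8 = {5, 8, 9}
Tree: B1–B2, B2–B3, B3–B4, B4–B5, B5–B6, B6–B7, B7–B8
Every bag has size at most 3, so the width is 3 − 1 = 2 and tw(G) ≤ 2. For the lower bound, G contains the cycle 3–7–0–6–3, so G is not a forest; only forests have treewidth ≤ 1, hence tw(G) ≥ 2. Therefore the treewidth is 2.

2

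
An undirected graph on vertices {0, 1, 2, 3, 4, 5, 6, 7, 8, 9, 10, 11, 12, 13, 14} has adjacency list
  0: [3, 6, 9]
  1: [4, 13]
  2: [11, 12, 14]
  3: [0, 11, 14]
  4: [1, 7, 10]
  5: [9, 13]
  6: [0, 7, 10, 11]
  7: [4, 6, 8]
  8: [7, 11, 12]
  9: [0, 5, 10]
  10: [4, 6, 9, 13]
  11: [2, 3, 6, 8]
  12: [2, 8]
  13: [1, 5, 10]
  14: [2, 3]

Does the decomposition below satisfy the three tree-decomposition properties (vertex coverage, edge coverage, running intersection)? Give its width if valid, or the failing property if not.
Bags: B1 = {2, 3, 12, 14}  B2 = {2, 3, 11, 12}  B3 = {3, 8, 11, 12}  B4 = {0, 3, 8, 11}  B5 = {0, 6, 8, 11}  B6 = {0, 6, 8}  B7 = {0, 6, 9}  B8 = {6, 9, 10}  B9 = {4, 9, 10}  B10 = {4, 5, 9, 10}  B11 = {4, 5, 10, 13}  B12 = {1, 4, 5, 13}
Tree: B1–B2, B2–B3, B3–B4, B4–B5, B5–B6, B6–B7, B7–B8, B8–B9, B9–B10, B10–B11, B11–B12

No — vertex 7 appears in no bag.

A tree decomposition must satisfy three properties: every vertex lies in some bag; for every edge, both endpoints lie together in some bag; and for every vertex, the bags containing it form a connected subtree. Here vertex 7 appears in no bag, so the decomposition is invalid.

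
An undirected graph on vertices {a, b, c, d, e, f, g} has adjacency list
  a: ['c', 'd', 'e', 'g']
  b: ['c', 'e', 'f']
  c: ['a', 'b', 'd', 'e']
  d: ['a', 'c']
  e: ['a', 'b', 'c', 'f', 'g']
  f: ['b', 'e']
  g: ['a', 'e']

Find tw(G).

2

A width-2 tree decomposition is:
Bags: B1 = {a, c, e}  B2 = {a, c, d}  B3 = {b, c, e}  B4 = {a, e, g}  B5 = {b, e, f}
Tree: B1–B2, B1–B3, B1–B4, B3–B5
The largest bag has 3 vertices, giving width 2; this decomposition certifies tw(G) ≤ 2. On the other hand G contains the 3-clique {a, c, d}. A clique must lie in a single bag of any decomposition, so no decomposition can have width below 2. The upper and lower bounds meet at 2, so that is the treewidth.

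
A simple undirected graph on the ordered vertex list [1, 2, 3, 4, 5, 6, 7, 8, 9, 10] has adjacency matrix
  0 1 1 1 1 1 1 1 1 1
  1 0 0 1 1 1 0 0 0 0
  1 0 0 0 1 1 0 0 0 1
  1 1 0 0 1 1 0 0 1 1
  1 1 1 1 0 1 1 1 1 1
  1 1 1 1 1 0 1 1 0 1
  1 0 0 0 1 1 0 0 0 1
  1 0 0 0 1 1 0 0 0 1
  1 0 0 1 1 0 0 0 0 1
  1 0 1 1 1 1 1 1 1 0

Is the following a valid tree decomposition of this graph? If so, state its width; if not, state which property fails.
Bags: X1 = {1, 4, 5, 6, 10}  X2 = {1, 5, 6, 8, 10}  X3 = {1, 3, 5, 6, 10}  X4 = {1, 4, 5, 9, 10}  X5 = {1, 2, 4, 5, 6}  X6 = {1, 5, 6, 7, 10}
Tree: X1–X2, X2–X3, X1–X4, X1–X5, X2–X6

Checking the three conditions: (i) the bags cover all of {1, 2, 3, 4, 5, 6, 7, 8, 9, 10}; (ii) for each edge, some bag contains both endpoints; (iii) the bags containing any fixed vertex form a subtree. All hold, so the decomposition is valid with width 5 − 1 = 4.

Yes; width 4.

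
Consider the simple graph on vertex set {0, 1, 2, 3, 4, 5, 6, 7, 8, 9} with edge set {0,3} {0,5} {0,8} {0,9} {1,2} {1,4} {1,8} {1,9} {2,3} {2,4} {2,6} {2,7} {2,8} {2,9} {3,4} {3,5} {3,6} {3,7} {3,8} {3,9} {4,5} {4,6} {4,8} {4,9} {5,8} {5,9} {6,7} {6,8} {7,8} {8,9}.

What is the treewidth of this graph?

4

A width-4 tree decomposition is:
Bags: B1 = {3, 4, 5, 8, 9}  B2 = {2, 3, 4, 8, 9}  B3 = {0, 3, 5, 8, 9}  B4 = {1, 2, 4, 8, 9}  B5 = {2, 3, 4, 6, 8}  B6 = {2, 3, 6, 7, 8}
Tree: B1–B2, B1–B3, B2–B4, B2–B5, B5–B6
Each bag holds 5 vertices, so the decomposition has width 4, which upper-bounds the treewidth. Conversely, {1, 2, 4, 8, 9} is a clique of size 5, and the vertices of any clique must share a bag in every tree decomposition; so some bag has ≥ 5 vertices and tw(G) ≥ 4. Therefore the treewidth is 4.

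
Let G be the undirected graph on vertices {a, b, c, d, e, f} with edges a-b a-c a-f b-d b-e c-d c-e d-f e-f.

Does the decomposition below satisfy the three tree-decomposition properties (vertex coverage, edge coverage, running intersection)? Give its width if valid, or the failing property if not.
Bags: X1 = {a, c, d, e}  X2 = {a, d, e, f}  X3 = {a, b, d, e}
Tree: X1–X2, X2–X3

Yes; width 3.

Checking the three conditions: (i) the bags cover all of {a, b, c, d, e, f}; (ii) for each edge, some bag contains both endpoints; (iii) the bags containing any fixed vertex form a subtree. All hold, so the decomposition is valid with width 4 − 1 = 3.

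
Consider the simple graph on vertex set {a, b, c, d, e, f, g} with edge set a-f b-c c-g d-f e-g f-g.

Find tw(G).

A width-1 tree decomposition is:
Bags: B1 = {d, f}  B2 = {a, f}  B3 = {f, g}  B4 = {c, g}  B5 = {b, c}  B6 = {e, g}
Tree: B1–B2, B1–B3, B3–B4, B4–B5, B3–B6
Every bag has size at most 2, so the width is 2 − 1 = 1 and tw(G) ≤ 1. Since G has at least one edge (e.g. d–f), it is not an edgeless graph, so tw(G) ≥ 1. Combining the bounds, tw(G) = 1.

1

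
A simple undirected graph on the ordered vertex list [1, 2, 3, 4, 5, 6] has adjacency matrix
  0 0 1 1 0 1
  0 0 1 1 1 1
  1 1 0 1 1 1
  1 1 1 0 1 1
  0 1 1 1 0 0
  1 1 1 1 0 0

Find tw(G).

3

A width-3 tree decomposition is:
Bags: B1 = {2, 3, 4, 5}  B2 = {2, 3, 4, 6}  B3 = {1, 3, 4, 6}
Tree: B1–B2, B2–B3
The largest bag has 4 vertices, giving width 3; this decomposition certifies tw(G) ≤ 3. Conversely, {1, 3, 4, 6} is a clique of size 4, and the vertices of any clique must share a bag in every tree decomposition; so some bag has ≥ 4 vertices and tw(G) ≥ 3. Hence tw(G) = 3 exactly.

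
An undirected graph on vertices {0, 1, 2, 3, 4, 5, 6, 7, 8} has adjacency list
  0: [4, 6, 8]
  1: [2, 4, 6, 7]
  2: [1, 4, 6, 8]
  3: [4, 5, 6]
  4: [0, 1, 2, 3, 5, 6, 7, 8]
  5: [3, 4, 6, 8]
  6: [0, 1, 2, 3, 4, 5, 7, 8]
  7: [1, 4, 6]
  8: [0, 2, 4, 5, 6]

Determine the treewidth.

3

A width-3 tree decomposition is:
Bags: B1 = {0, 4, 6, 8}  B2 = {2, 4, 6, 8}  B3 = {1, 2, 4, 6}  B4 = {4, 5, 6, 8}  B5 = {3, 4, 5, 6}  B6 = {1, 4, 6, 7}
Tree: B1–B2, B2–B3, B2–B4, B4–B5, B3–B6
The largest bag has 4 vertices, giving width 3; this decomposition certifies tw(G) ≤ 3. On the other hand G contains the 4-clique {0, 4, 6, 8}. A clique must lie in a single bag of any decomposition, so no decomposition can have width below 3. The upper and lower bounds meet at 3, so that is the treewidth.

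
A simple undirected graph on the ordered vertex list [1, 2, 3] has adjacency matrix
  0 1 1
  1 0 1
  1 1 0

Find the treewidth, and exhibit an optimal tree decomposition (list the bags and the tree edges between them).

Treewidth 2.
Bags: B1 = {1, 2, 3}
Tree: (single bag)

With just one bag of size 3, the width is 3 − 1 = 2, so tw(G) ≤ 2. Conversely, {1, 2, 3} is a clique of size 3, and the vertices of any clique must share a bag in every tree decomposition; so some bag has ≥ 3 vertices and tw(G) ≥ 2. Hence tw(G) = 2 exactly.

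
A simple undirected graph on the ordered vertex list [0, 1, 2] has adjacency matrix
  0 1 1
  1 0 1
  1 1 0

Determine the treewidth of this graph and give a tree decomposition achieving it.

Treewidth 2.
One optimal decomposition is:
Bags: B1 = {0, 1, 2}
Tree: (single bag)

With just one bag of size 3, the width is 3 − 1 = 2, so tw(G) ≤ 2. Conversely, {0, 1, 2} is a clique of size 3, and the vertices of any clique must share a bag in every tree decomposition; so some bag has ≥ 3 vertices and tw(G) ≥ 2. Therefore the treewidth is 2.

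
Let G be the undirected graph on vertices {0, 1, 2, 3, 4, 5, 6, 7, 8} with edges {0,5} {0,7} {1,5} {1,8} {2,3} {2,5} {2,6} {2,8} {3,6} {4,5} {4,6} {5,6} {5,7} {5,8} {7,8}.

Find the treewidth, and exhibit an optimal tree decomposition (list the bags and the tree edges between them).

Each bag holds 3 vertices, so the decomposition has width 2, which upper-bounds the treewidth. For the lower bound, the 3 vertices {2, 3, 6} are pairwise adjacent, and any tree decomposition puts a clique entirely inside one bag — forcing width ≥ 2. Combining the bounds, tw(G) = 2.

Treewidth 2.
Bags: B1 = {5, 7, 8}  B2 = {2, 5, 8}  B3 = {2, 5, 6}  B4 = {4, 5, 6}  B5 = {1, 5, 8}  B6 = {0, 5, 7}  B7 = {2, 3, 6}
Tree: B1–B2, B2–B3, B3–B4, B2–B5, B1–B6, B3–B7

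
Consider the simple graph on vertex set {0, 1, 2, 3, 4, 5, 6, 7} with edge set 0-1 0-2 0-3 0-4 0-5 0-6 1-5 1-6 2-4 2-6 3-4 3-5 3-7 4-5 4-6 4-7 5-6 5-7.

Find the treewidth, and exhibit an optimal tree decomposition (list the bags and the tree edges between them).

Treewidth 3.
One optimal decomposition is:
Bags: B1 = {0, 3, 4, 5}  B2 = {0, 4, 5, 6}  B3 = {0, 1, 5, 6}  B4 = {0, 2, 4, 6}  B5 = {3, 4, 5, 7}
Tree: B1–B2, B2–B3, B2–B4, B1–B5

Each bag holds 4 vertices, so the decomposition has width 3, which upper-bounds the treewidth. Conversely, {0, 1, 5, 6} is a clique of size 4, and the vertices of any clique must share a bag in every tree decomposition; so some bag has ≥ 4 vertices and tw(G) ≥ 3. Hence tw(G) = 3 exactly.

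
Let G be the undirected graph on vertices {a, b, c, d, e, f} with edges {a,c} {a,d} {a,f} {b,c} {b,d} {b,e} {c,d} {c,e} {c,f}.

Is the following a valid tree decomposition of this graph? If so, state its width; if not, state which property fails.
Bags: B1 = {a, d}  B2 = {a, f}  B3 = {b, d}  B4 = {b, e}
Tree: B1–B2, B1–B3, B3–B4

A tree decomposition must satisfy three properties: every vertex lies in some bag; for every edge, both endpoints lie together in some bag; and for every vertex, the bags containing it form a connected subtree. Here vertex c appears in no bag, so the decomposition is invalid.

No — vertex c appears in no bag.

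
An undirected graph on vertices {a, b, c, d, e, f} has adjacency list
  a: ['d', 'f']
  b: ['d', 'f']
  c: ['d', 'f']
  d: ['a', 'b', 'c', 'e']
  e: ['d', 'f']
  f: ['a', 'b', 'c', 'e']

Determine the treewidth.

2

A width-2 tree decomposition is:
Bags: B1 = {c, d, f}  B2 = {b, d, f}  B3 = {d, e, f}  B4 = {a, d, f}
Tree: B1–B2, B2–B3, B3–B4
Every bag has size at most 3, so the width is 3 − 1 = 2 and tw(G) ≤ 2. For the lower bound, G contains the cycle d–c–f–b–d, so G is not a forest; only forests have treewidth ≤ 1, hence tw(G) ≥ 2. Hence tw(G) = 2 exactly.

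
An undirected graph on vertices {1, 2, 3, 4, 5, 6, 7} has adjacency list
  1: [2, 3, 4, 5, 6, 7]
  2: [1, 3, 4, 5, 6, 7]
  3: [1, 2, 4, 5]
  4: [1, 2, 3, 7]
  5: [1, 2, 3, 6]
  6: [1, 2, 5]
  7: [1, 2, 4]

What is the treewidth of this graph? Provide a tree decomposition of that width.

Every bag has size at most 4, so the width is 4 − 1 = 3 and tw(G) ≤ 3. For the lower bound, the 4 vertices {1, 2, 3, 4} are pairwise adjacent, and any tree decomposition puts a clique entirely inside one bag — forcing width ≥ 3. Hence tw(G) = 3 exactly.

Treewidth 3.
Bags: B1 = {1, 2, 3, 5}  B2 = {1, 2, 3, 4}  B3 = {1, 2, 4, 7}  B4 = {1, 2, 5, 6}
Tree: B1–B2, B2–B3, B1–B4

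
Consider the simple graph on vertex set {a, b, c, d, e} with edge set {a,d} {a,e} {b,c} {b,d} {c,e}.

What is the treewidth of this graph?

A width-2 tree decomposition is:
Bags: B1 = {a, b, d}  B2 = {a, b, e}  B3 = {b, c, e}
Tree: B1–B2, B2–B3
The largest bag has 3 vertices, giving width 2; this decomposition certifies tw(G) ≤ 2. For the lower bound, G contains the cycle b–d–a–e–c–b, so G is not a forest; only forests have treewidth ≤ 1, hence tw(G) ≥ 2. The upper and lower bounds meet at 2, so that is the treewidth.

2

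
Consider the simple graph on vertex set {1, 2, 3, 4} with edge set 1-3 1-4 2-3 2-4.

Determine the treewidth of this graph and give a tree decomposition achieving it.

Treewidth 2.
Bags: B1 = {1, 2, 3}  B2 = {1, 2, 4}
Tree: B1–B2

Every bag has size at most 3, so the width is 3 − 1 = 2 and tw(G) ≤ 2. For the lower bound, G contains the cycle 2–3–1–4–2, so G is not a forest; only forests have treewidth ≤ 1, hence tw(G) ≥ 2. Combining the bounds, tw(G) = 2.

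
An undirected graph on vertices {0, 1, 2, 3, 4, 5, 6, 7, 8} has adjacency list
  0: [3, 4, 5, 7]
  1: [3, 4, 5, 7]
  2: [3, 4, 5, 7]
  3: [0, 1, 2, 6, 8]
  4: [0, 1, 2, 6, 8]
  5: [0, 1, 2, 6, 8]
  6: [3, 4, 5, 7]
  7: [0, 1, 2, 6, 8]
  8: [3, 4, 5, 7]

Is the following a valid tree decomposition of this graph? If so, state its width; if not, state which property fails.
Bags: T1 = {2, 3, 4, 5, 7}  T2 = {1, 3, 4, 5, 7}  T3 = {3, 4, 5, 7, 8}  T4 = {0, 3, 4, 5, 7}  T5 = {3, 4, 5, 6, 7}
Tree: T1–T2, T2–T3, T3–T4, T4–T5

Vertex coverage: the bags together contain {0, 1, 2, 3, 4, 5, 6, 7, 8}, the full vertex set. Edge coverage: each edge of G has both endpoints in at least one bag. Running intersection: for every vertex, the bags containing it form a connected subtree. All three properties hold, so this is a valid tree decomposition of width max|bag| − 1 = 4, and hence tw(G) ≤ 4.

Yes; width 4.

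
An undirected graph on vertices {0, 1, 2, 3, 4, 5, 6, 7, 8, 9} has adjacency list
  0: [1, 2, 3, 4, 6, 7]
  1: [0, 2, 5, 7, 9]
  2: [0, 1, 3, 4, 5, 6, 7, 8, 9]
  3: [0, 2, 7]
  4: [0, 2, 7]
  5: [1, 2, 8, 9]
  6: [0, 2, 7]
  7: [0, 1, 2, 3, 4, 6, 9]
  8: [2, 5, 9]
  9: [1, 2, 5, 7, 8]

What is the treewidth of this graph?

3

A width-3 tree decomposition is:
Bags: B1 = {0, 1, 2, 7}  B2 = {0, 2, 3, 7}  B3 = {0, 2, 4, 7}  B4 = {0, 2, 6, 7}  B5 = {1, 2, 7, 9}  B6 = {1, 2, 5, 9}  B7 = {2, 5, 8, 9}
Tree: B1–B2, B2–B3, B1–B4, B1–B5, B5–B6, B6–B7
The largest bag has 4 vertices, giving width 3; this decomposition certifies tw(G) ≤ 3. On the other hand G contains the 4-clique {2, 5, 8, 9}. A clique must lie in a single bag of any decomposition, so no decomposition can have width below 3. The upper and lower bounds meet at 3, so that is the treewidth.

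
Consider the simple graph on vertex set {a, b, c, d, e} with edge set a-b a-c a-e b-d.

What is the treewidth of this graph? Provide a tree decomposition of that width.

Treewidth 1.
One such decomposition:
Bags: B1 = {a, c}  B2 = {a, e}  B3 = {a, b}  B4 = {b, d}
Tree: B1–B2, B2–B3, B3–B4

The largest bag has 2 vertices, giving width 1; this decomposition certifies tw(G) ≤ 1. Since G has at least one edge (e.g. c–a), it is not an edgeless graph, so tw(G) ≥ 1. Therefore the treewidth is 1.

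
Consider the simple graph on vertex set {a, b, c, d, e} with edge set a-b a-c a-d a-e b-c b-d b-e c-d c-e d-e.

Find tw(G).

A width-4 tree decomposition is:
Bags: B1 = {a, b, c, d, e}
Tree: (single bag)
A single bag containing all 5 vertices is trivially a valid decomposition of width 4. For the lower bound, the 5 vertices {a, b, c, d, e} are pairwise adjacent, and any tree decomposition puts a clique entirely inside one bag — forcing width ≥ 4. Therefore the treewidth is 4.

4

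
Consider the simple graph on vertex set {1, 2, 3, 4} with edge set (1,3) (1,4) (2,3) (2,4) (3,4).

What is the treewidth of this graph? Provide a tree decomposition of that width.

Treewidth 2.
Bags: B1 = {2, 3, 4}  B2 = {1, 3, 4}
Tree: B1–B2

Each bag holds 3 vertices, so the decomposition has width 2, which upper-bounds the treewidth. Conversely, {1, 3, 4} is a clique of size 3, and the vertices of any clique must share a bag in every tree decomposition; so some bag has ≥ 3 vertices and tw(G) ≥ 2. Hence tw(G) = 2 exactly.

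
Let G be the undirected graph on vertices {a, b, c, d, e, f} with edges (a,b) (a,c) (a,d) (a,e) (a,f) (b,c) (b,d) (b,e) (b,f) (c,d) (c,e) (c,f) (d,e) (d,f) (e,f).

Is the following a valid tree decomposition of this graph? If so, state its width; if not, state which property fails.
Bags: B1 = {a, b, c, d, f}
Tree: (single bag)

No — vertex e appears in no bag.

A tree decomposition must satisfy three properties: every vertex lies in some bag; for every edge, both endpoints lie together in some bag; and for every vertex, the bags containing it form a connected subtree. Here vertex e appears in no bag, so the decomposition is invalid.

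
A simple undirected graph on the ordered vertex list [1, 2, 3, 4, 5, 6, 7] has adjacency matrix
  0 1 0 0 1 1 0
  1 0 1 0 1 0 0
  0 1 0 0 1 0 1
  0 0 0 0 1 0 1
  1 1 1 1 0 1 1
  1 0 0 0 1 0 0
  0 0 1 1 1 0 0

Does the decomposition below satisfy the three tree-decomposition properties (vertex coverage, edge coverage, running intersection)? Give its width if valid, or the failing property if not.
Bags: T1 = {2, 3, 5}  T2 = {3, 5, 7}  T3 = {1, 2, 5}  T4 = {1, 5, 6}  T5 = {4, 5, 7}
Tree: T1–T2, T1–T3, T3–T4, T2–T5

Yes; width 2.

Checking the three conditions: (i) the bags cover all of {1, 2, 3, 4, 5, 6, 7}; (ii) for each edge, some bag contains both endpoints; (iii) the bags containing any fixed vertex form a subtree. All hold, so the decomposition is valid with width 3 − 1 = 2.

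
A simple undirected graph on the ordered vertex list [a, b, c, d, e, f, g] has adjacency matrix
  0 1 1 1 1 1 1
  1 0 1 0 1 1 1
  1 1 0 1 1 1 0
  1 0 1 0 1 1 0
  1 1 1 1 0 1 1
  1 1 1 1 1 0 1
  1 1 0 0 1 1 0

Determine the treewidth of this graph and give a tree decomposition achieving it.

The largest bag has 5 vertices, giving width 4; this decomposition certifies tw(G) ≤ 4. Conversely, {a, b, e, f, g} is a clique of size 5, and the vertices of any clique must share a bag in every tree decomposition; so some bag has ≥ 5 vertices and tw(G) ≥ 4. Therefore the treewidth is 4.

Treewidth 4.
One optimal decomposition is:
Bags: B1 = {a, b, c, e, f}  B2 = {a, b, e, f, g}  B3 = {a, c, d, e, f}
Tree: B1–B2, B1–B3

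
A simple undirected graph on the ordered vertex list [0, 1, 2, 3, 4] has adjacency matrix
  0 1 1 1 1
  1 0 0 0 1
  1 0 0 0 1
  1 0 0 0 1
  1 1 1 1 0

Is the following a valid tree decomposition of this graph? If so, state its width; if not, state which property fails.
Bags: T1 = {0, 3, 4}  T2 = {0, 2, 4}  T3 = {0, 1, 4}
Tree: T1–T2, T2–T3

Yes; width 2.

Checking the three conditions: (i) the bags cover all of {0, 1, 2, 3, 4}; (ii) for each edge, some bag contains both endpoints; (iii) the bags containing any fixed vertex form a subtree. All hold, so the decomposition is valid with width 3 − 1 = 2.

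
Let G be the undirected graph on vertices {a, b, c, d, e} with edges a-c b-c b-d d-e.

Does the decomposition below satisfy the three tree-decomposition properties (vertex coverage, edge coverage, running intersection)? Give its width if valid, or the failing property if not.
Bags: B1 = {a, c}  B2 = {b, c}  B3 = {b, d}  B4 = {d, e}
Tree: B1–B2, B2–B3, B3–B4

Yes; width 1.

Checking the three conditions: (i) the bags cover all of {a, b, c, d, e}; (ii) for each edge, some bag contains both endpoints; (iii) the bags containing any fixed vertex form a subtree. All hold, so the decomposition is valid with width 2 − 1 = 1.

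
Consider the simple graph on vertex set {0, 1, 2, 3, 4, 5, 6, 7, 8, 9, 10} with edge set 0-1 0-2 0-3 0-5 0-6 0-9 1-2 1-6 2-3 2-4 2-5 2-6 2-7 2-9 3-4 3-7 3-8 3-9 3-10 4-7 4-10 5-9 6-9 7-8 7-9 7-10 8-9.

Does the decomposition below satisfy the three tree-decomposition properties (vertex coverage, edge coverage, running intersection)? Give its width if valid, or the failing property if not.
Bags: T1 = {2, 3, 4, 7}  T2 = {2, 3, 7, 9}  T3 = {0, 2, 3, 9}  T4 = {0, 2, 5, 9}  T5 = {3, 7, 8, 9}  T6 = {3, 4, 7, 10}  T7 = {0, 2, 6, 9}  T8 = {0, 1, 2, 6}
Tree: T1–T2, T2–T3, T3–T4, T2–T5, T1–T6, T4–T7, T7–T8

Yes; width 3.

Every vertex of G appears in some bag (union = {0, 1, 2, 3, 4, 5, 6, 7, 8, 9, 10}); every edge is covered by a bag; and for each vertex v the set of bags containing v is connected in the bag tree. The decomposition is therefore valid. The largest bag has 4 vertices, so the width is 3.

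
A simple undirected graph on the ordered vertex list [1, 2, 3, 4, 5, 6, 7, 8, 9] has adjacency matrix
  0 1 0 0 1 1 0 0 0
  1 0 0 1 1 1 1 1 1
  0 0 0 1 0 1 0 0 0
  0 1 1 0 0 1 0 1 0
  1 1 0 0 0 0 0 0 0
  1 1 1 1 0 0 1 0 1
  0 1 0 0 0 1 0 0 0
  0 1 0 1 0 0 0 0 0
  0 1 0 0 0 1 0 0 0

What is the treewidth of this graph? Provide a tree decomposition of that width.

Each bag holds 3 vertices, so the decomposition has width 2, which upper-bounds the treewidth. For the lower bound, the 3 vertices {2, 4, 8} are pairwise adjacent, and any tree decomposition puts a clique entirely inside one bag — forcing width ≥ 2. Hence tw(G) = 2 exactly.

Treewidth 2.
Bags: B1 = {2, 4, 6}  B2 = {2, 6, 9}  B3 = {2, 6, 7}  B4 = {1, 2, 6}  B5 = {3, 4, 6}  B6 = {1, 2, 5}  B7 = {2, 4, 8}
Tree: B1–B2, B1–B3, B2–B4, B1–B5, B4–B6, B1–B7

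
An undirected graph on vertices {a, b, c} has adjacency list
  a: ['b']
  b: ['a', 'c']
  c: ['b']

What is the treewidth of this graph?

A width-1 tree decomposition is:
Bags: B1 = {b, c}  B2 = {a, b}
Tree: B1–B2
Every bag has size at most 2, so the width is 2 − 1 = 1 and tw(G) ≤ 1. Any graph with an edge has treewidth ≥ 1, and G has the edge c–b. Hence tw(G) = 1 exactly.

1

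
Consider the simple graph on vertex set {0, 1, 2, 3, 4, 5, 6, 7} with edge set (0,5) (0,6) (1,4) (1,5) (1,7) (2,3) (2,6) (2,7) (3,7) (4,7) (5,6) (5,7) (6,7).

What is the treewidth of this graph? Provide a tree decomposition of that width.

Each bag holds 3 vertices, so the decomposition has width 2, which upper-bounds the treewidth. On the other hand G contains the 3-clique {0, 5, 6}. A clique must lie in a single bag of any decomposition, so no decomposition can have width below 2. Therefore the treewidth is 2.

Treewidth 2.
Bags: B1 = {1, 5, 7}  B2 = {1, 4, 7}  B3 = {5, 6, 7}  B4 = {2, 6, 7}  B5 = {2, 3, 7}  B6 = {0, 5, 6}
Tree: B1–B2, B1–B3, B3–B4, B4–B5, B3–B6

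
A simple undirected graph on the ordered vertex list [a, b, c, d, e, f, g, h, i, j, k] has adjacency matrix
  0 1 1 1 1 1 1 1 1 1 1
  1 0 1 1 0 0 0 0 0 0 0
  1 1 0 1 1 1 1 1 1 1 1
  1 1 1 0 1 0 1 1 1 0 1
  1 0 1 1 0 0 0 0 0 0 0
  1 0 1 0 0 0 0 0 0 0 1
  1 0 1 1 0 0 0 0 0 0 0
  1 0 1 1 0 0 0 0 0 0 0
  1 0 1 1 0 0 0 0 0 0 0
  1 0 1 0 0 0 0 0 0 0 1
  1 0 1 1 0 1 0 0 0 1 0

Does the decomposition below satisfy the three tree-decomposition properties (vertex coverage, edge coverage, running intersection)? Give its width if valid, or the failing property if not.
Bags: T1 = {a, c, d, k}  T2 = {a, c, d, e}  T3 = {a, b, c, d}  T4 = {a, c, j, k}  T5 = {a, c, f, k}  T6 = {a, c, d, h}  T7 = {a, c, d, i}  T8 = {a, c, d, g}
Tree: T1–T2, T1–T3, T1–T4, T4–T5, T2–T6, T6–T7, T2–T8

Yes; width 3.

Vertex coverage: the bags together contain {a, b, c, d, e, f, g, h, i, j, k}, the full vertex set. Edge coverage: each edge of G has both endpoints in at least one bag. Running intersection: for every vertex, the bags containing it form a connected subtree. All three properties hold, so this is a valid tree decomposition of width max|bag| − 1 = 3, and hence tw(G) ≤ 3.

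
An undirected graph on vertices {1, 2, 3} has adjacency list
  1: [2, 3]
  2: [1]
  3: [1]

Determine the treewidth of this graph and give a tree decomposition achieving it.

Every bag has size at most 2, so the width is 2 − 1 = 1 and tw(G) ≤ 1. Any graph with an edge has treewidth ≥ 1, and G has the edge 1–2. Combining the bounds, tw(G) = 1.

Treewidth 1.
One such decomposition:
Bags: B1 = {1, 2}  B2 = {1, 3}
Tree: B1–B2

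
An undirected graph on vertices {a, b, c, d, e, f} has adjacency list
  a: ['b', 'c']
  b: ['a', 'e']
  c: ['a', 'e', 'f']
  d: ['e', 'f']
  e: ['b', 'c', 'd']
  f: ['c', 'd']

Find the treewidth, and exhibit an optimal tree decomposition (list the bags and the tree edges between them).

The largest bag has 3 vertices, giving width 2; this decomposition certifies tw(G) ≤ 2. The edges f–d–e–c–f form a cycle, so G is not a tree and its treewidth is at least 2. Combining the bounds, tw(G) = 2.

Treewidth 2.
One such decomposition:
Bags: B1 = {c, d, f}  B2 = {c, d, e}  B3 = {a, c, e}  B4 = {a, b, e}
Tree: B1–B2, B2–B3, B3–B4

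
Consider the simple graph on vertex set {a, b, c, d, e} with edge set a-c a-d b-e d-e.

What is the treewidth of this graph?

A width-1 tree decomposition is:
Bags: B1 = {b, e}  B2 = {d, e}  B3 = {a, d}  B4 = {a, c}
Tree: B1–B2, B2–B3, B3–B4
Each bag holds 2 vertices, so the decomposition has width 1, which upper-bounds the treewidth. Any graph with an edge has treewidth ≥ 1, and G has the edge b–e. Combining the bounds, tw(G) = 1.

1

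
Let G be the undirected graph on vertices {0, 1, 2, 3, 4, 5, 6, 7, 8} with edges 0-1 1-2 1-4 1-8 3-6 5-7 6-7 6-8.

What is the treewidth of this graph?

A width-1 tree decomposition is:
Bags: B1 = {6, 7}  B2 = {6, 8}  B3 = {1, 8}  B4 = {3, 6}  B5 = {5, 7}  B6 = {0, 1}  B7 = {1, 2}  B8 = {1, 4}
Tree: B1–B2, B2–B3, B2–B4, B1–B5, B3–B6, B3–B7, B3–B8
Each bag holds 2 vertices, so the decomposition has width 1, which upper-bounds the treewidth. G has an edge, so its treewidth is at least 1. Therefore the treewidth is 1.

1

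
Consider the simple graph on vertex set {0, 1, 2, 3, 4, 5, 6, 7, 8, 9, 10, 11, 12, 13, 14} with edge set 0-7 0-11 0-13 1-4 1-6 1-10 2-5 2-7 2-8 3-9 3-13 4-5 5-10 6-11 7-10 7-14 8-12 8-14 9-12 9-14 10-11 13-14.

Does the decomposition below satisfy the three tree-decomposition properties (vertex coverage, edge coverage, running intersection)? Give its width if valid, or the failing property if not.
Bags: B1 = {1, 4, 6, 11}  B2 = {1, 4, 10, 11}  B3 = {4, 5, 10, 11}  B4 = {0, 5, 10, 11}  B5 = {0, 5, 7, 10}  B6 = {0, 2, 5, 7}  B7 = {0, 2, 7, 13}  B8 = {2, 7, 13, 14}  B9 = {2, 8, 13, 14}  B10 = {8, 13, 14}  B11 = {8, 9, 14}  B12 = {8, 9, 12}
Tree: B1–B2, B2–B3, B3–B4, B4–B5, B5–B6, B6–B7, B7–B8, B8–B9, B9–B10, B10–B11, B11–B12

No — vertex 3 appears in no bag.

A tree decomposition must satisfy three properties: every vertex lies in some bag; for every edge, both endpoints lie together in some bag; and for every vertex, the bags containing it form a connected subtree. Here vertex 3 appears in no bag, so the decomposition is invalid.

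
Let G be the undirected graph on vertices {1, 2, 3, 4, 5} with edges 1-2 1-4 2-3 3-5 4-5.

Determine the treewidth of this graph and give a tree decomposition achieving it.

The largest bag has 3 vertices, giving width 2; this decomposition certifies tw(G) ≤ 2. The edges 1–2–3–5–4–1 form a cycle, so G is not a tree and its treewidth is at least 2. The upper and lower bounds meet at 2, so that is the treewidth.

Treewidth 2.
Bags: B1 = {1, 2, 3}  B2 = {1, 3, 5}  B3 = {1, 4, 5}
Tree: B1–B2, B2–B3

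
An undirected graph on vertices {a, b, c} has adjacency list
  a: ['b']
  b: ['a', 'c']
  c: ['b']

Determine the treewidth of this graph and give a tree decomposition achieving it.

The largest bag has 2 vertices, giving width 1; this decomposition certifies tw(G) ≤ 1. Any graph with an edge has treewidth ≥ 1, and G has the edge c–b. The upper and lower bounds meet at 1, so that is the treewidth.

Treewidth 1.
One optimal decomposition is:
Bags: B1 = {b, c}  B2 = {a, b}
Tree: B1–B2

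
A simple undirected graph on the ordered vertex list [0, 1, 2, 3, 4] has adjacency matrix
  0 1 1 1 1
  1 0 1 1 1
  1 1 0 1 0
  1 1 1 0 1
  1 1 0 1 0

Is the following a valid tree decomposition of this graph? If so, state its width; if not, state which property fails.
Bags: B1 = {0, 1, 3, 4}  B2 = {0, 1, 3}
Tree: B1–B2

A tree decomposition must satisfy three properties: every vertex lies in some bag; for every edge, both endpoints lie together in some bag; and for every vertex, the bags containing it form a connected subtree. Here vertex 2 appears in no bag, so the decomposition is invalid.

No — vertex 2 appears in no bag.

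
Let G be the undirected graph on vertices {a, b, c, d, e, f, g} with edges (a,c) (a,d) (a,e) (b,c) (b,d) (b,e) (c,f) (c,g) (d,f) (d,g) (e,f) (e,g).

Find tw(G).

A width-3 tree decomposition is:
Bags: B1 = {c, d, e, g}  B2 = {c, d, e, f}  B3 = {a, c, d, e}  B4 = {b, c, d, e}
Tree: B1–B2, B2–B3, B3–B4
Every bag has size at most 4, so the width is 4 − 1 = 3 and tw(G) ≤ 3. For the lower bound: the 4 vertex sets {c,g}, {d,f}, {e}, {a} are disjoint, each induces a connected subgraph, and every pair is joined by at least one edge of G. Contracting each set to a single vertex therefore yields K_{4} as a minor, and since treewidth is minor-monotone, tw(G) ≥ tw(K_{4}) = 3. Therefore the treewidth is 3.

3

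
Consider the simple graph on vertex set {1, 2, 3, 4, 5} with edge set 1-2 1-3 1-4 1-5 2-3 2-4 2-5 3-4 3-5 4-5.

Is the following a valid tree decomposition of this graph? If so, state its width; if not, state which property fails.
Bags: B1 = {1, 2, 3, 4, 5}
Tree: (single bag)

Yes; width 4.

Checking the three conditions: (i) the bags cover all of {1, 2, 3, 4, 5}; (ii) for each edge, some bag contains both endpoints; (iii) the bags containing any fixed vertex form a subtree. All hold, so the decomposition is valid with width 5 − 1 = 4.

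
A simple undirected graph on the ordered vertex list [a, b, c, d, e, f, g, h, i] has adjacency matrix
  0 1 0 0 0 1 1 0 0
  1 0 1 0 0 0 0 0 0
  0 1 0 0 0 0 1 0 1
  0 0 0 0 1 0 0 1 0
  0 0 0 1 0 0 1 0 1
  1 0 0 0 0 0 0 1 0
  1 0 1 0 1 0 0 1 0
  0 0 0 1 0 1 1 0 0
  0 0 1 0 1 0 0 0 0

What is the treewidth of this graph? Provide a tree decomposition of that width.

Each bag holds 4 vertices, so the decomposition has width 3, which upper-bounds the treewidth. For the lower bound: the 4 vertex sets {b,c,i}, {a}, {g}, {d,e,f,h} are disjoint, each induces a connected subgraph, and every pair is joined by at least one edge of G. Contracting each set to a single vertex therefore yields K_{4} as a minor, and since treewidth is minor-monotone, tw(G) ≥ tw(K_{4}) = 3. Hence tw(G) = 3 exactly.

Treewidth 3.
One optimal decomposition is:
Bags: B1 = {a, b, c, i}  B2 = {a, c, g, i}  B3 = {a, e, g, i}  B4 = {a, e, f, g}  B5 = {e, f, g, h}  B6 = {d, e, f, h}
Tree: B1–B2, B2–B3, B3–B4, B4–B5, B5–B6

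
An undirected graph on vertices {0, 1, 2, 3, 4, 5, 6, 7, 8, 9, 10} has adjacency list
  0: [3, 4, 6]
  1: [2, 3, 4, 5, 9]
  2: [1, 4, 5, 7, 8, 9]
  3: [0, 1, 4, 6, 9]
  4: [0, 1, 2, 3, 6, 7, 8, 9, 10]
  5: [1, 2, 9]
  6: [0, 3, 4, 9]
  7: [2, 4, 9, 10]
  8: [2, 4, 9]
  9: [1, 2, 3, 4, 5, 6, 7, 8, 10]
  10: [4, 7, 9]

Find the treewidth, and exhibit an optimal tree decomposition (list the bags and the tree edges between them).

Treewidth 3.
One such decomposition:
Bags: B1 = {1, 3, 4, 9}  B2 = {3, 4, 6, 9}  B3 = {1, 2, 4, 9}  B4 = {1, 2, 5, 9}  B5 = {2, 4, 8, 9}  B6 = {2, 4, 7, 9}  B7 = {4, 7, 9, 10}  B8 = {0, 3, 4, 6}
Tree: B1–B2, B1–B3, B3–B4, B3–B5, B5–B6, B6–B7, B2–B8

Each bag holds 4 vertices, so the decomposition has width 3, which upper-bounds the treewidth. On the other hand G contains the 4-clique {0, 3, 4, 6}. A clique must lie in a single bag of any decomposition, so no decomposition can have width below 3. Therefore the treewidth is 3.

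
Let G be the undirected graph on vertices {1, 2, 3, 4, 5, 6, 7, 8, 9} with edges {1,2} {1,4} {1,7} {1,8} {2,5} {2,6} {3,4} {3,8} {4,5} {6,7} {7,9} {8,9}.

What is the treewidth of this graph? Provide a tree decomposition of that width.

Treewidth 3.
Bags: B1 = {2, 3, 4, 5}  B2 = {1, 2, 3, 4}  B3 = {1, 2, 3, 8}  B4 = {1, 2, 6, 8}  B5 = {1, 6, 7, 8}  B6 = {6, 7, 8, 9}
Tree: B1–B2, B2–B3, B3–B4, B4–B5, B5–B6

Each bag holds 4 vertices, so the decomposition has width 3, which upper-bounds the treewidth. For the lower bound: the 4 vertex sets {3,4,5}, {2}, {1}, {6,7,8,9} are disjoint, each induces a connected subgraph, and every pair is joined by at least one edge of G. Contracting each set to a single vertex therefore yields K_{4} as a minor, and since treewidth is minor-monotone, tw(G) ≥ tw(K_{4}) = 3. Therefore the treewidth is 3.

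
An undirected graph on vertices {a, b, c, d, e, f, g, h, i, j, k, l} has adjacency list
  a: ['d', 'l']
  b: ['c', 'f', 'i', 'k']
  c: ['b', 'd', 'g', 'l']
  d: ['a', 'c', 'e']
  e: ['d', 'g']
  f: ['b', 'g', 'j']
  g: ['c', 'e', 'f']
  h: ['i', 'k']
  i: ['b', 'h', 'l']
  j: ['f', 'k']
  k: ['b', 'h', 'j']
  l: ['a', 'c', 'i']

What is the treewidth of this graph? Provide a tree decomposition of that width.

Treewidth 3.
Bags: B1 = {h, i, j, k}  B2 = {b, i, j, k}  B3 = {b, f, i, j}  B4 = {b, f, i, l}  B5 = {b, c, f, l}  B6 = {c, f, g, l}  B7 = {a, c, g, l}  B8 = {a, c, d, g}  B9 = {a, d, e, g}
Tree: B1–B2, B2–B3, B3–B4, B4–B5, B5–B6, B6–B7, B7–B8, B8–B9

The largest bag has 4 vertices, giving width 3; this decomposition certifies tw(G) ≤ 3. For the lower bound: the 4 vertex sets {h,j,k}, {i}, {b}, {c,f,g,l} are disjoint, each induces a connected subgraph, and every pair is joined by at least one edge of G. Contracting each set to a single vertex therefore yields K_{4} as a minor, and since treewidth is minor-monotone, tw(G) ≥ tw(K_{4}) = 3. The upper and lower bounds meet at 3, so that is the treewidth.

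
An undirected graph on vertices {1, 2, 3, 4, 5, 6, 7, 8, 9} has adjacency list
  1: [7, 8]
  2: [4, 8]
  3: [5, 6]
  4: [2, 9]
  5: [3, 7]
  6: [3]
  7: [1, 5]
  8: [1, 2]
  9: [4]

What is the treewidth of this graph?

1

A width-1 tree decomposition is:
Bags: B1 = {3, 6}  B2 = {3, 5}  B3 = {5, 7}  B4 = {1, 7}  B5 = {1, 8}  B6 = {2, 8}  B7 = {2, 4}  B8 = {4, 9}
Tree: B1–B2, B2–B3, B3–B4, B4–B5, B5–B6, B6–B7, B7–B8
The largest bag has 2 vertices, giving width 1; this decomposition certifies tw(G) ≤ 1. Since G has at least one edge (e.g. 6–3), it is not an edgeless graph, so tw(G) ≥ 1. Therefore the treewidth is 1.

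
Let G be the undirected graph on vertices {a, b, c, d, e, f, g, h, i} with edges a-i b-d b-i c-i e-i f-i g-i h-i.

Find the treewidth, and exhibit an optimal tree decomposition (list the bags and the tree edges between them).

Treewidth 1.
Bags: B1 = {b, i}  B2 = {a, i}  B3 = {h, i}  B4 = {f, i}  B5 = {e, i}  B6 = {c, i}  B7 = {b, d}  B8 = {g, i}
Tree: B1–B2, B1–B3, B1–B4, B2–B5, B2–B6, B1–B7, B6–B8

The largest bag has 2 vertices, giving width 1; this decomposition certifies tw(G) ≤ 1. G has an edge, so its treewidth is at least 1. Combining the bounds, tw(G) = 1.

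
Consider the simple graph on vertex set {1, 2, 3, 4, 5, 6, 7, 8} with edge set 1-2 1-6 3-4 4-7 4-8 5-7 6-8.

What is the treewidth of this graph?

A width-1 tree decomposition is:
Bags: B1 = {4, 8}  B2 = {4, 7}  B3 = {6, 8}  B4 = {1, 6}  B5 = {3, 4}  B6 = {5, 7}  B7 = {1, 2}
Tree: B1–B2, B1–B3, B3–B4, B1–B5, B2–B6, B4–B7
Each bag holds 2 vertices, so the decomposition has width 1, which upper-bounds the treewidth. Any graph with an edge has treewidth ≥ 1, and G has the edge 4–8. Hence tw(G) = 1 exactly.

1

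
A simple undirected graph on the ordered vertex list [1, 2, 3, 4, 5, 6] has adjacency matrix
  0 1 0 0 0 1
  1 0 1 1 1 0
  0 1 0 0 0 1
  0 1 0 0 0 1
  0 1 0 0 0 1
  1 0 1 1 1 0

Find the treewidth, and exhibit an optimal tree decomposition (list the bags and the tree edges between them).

Treewidth 2.
One such decomposition:
Bags: B1 = {2, 3, 6}  B2 = {2, 4, 6}  B3 = {2, 5, 6}  B4 = {1, 2, 6}
Tree: B1–B2, B2–B3, B3–B4

The largest bag has 3 vertices, giving width 2; this decomposition certifies tw(G) ≤ 2. Since 3–6–4–2–3 is a cycle in G, G is not acyclic. Forests are exactly the graphs of treewidth ≤ 1, so tw(G) ≥ 2. Hence tw(G) = 2 exactly.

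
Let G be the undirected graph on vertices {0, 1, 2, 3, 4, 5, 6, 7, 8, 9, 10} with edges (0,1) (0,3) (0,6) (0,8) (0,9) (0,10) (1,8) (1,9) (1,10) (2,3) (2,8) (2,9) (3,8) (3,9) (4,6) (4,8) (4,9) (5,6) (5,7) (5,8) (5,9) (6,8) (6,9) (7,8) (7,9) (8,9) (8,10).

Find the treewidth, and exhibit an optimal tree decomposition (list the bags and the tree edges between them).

Treewidth 3.
Bags: B1 = {5, 6, 8, 9}  B2 = {0, 6, 8, 9}  B3 = {0, 1, 8, 9}  B4 = {4, 6, 8, 9}  B5 = {0, 3, 8, 9}  B6 = {5, 7, 8, 9}  B7 = {0, 1, 8, 10}  B8 = {2, 3, 8, 9}
Tree: B1–B2, B2–B3, B2–B4, B3–B5, B1–B6, B3–B7, B5–B8

The largest bag has 4 vertices, giving width 3; this decomposition certifies tw(G) ≤ 3. Conversely, {0, 1, 8, 9} is a clique of size 4, and the vertices of any clique must share a bag in every tree decomposition; so some bag has ≥ 4 vertices and tw(G) ≥ 3. Combining the bounds, tw(G) = 3.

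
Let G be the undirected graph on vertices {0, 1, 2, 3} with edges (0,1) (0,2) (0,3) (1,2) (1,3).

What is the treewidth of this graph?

2

A width-2 tree decomposition is:
Bags: B1 = {0, 1, 2}  B2 = {0, 1, 3}
Tree: B1–B2
The largest bag has 3 vertices, giving width 2; this decomposition certifies tw(G) ≤ 2. Conversely, {0, 1, 2} is a clique of size 3, and the vertices of any clique must share a bag in every tree decomposition; so some bag has ≥ 3 vertices and tw(G) ≥ 2. Hence tw(G) = 2 exactly.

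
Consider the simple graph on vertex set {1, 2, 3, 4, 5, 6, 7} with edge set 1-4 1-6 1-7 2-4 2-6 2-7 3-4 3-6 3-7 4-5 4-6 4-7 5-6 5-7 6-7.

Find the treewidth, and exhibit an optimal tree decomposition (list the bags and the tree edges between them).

Treewidth 3.
One such decomposition:
Bags: B1 = {4, 5, 6, 7}  B2 = {2, 4, 6, 7}  B3 = {1, 4, 6, 7}  B4 = {3, 4, 6, 7}
Tree: B1–B2, B2–B3, B1–B4

Each bag holds 4 vertices, so the decomposition has width 3, which upper-bounds the treewidth. On the other hand G contains the 4-clique {1, 4, 6, 7}. A clique must lie in a single bag of any decomposition, so no decomposition can have width below 3. Combining the bounds, tw(G) = 3.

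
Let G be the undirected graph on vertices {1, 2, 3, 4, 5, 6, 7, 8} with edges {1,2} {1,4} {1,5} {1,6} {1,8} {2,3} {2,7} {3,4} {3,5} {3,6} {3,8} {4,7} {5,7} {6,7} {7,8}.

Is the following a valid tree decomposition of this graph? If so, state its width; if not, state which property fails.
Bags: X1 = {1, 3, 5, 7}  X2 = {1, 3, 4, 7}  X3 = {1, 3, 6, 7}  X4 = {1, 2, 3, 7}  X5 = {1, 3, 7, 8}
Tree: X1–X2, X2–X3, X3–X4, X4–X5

Vertex coverage: the bags together contain {1, 2, 3, 4, 5, 6, 7, 8}, the full vertex set. Edge coverage: each edge of G has both endpoints in at least one bag. Running intersection: for every vertex, the bags containing it form a connected subtree. All three properties hold, so this is a valid tree decomposition of width max|bag| − 1 = 3, and hence tw(G) ≤ 3.

Yes; width 3.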